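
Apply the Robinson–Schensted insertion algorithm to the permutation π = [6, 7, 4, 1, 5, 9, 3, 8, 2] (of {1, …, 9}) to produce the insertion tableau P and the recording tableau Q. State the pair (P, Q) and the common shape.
P = [1, 2, 8] / [3, 5, 9] / [4, 7] / [6];  Q = [1, 2, 6] / [3, 5, 8] / [4, 7] / [9];  common shape = (3, 3, 2, 1)

Row-insert the values π_1, π_2, … into P one at a time, bumping the leftmost entry strictly greater than the inserted value down to the next row. The recording tableau Q records, in position (i, j), the step at which that cell was added to P.
  Insert 6 (step 1): P = [6];  Q = [1]
  Insert 7 (step 2): P = [6, 7];  Q = [1, 2]
  Insert 4 (step 3): P = [4, 7] / [6];  Q = [1, 2] / [3]
  Insert 1 (step 4): P = [1, 7] / [4] / [6];  Q = [1, 2] / [3] / [4]
  Insert 5 (step 5): P = [1, 5] / [4, 7] / [6];  Q = [1, 2] / [3, 5] / [4]
  Insert 9 (step 6): P = [1, 5, 9] / [4, 7] / [6];  Q = [1, 2, 6] / [3, 5] / [4]
  Insert 3 (step 7): P = [1, 3, 9] / [4, 5] / [6, 7];  Q = [1, 2, 6] / [3, 5] / [4, 7]
  Insert 8 (step 8): P = [1, 3, 8] / [4, 5, 9] / [6, 7];  Q = [1, 2, 6] / [3, 5, 8] / [4, 7]
  Insert 2 (step 9): P = [1, 2, 8] / [3, 5, 9] / [4, 7] / [6];  Q = [1, 2, 6] / [3, 5, 8] / [4, 7] / [9]
Final shape: (3, 3, 2, 1).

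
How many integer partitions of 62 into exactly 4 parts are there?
p(62, 4 parts) = 1735

Partitions of n into exactly k parts are in bijection with partitions of n − k into at most k parts (subtract 1 from each part). So p(62, exactly 4) = p(58, parts ≤ 4). Computing via the recurrence p(m, j) = p(m, j−1) + p(m−j, j) gives 1735.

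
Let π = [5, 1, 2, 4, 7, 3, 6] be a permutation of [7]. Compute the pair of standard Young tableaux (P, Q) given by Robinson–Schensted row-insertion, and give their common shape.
P = [1, 2, 3, 6] / [4, 7] / [5];  Q = [1, 3, 4, 5] / [2, 7] / [6];  common shape = (4, 2, 1)

Row-insert the values π_1, π_2, … into P one at a time, bumping the leftmost entry strictly greater than the inserted value down to the next row. The recording tableau Q records, in position (i, j), the step at which that cell was added to P.
  Insert 5 (step 1): P = [5];  Q = [1]
  Insert 1 (step 2): P = [1] / [5];  Q = [1] / [2]
  Insert 2 (step 3): P = [1, 2] / [5];  Q = [1, 3] / [2]
  Insert 4 (step 4): P = [1, 2, 4] / [5];  Q = [1, 3, 4] / [2]
  Insert 7 (step 5): P = [1, 2, 4, 7] / [5];  Q = [1, 3, 4, 5] / [2]
  Insert 3 (step 6): P = [1, 2, 3, 7] / [4] / [5];  Q = [1, 3, 4, 5] / [2] / [6]
  Insert 6 (step 7): P = [1, 2, 3, 6] / [4, 7] / [5];  Q = [1, 3, 4, 5] / [2, 7] / [6]
Final shape: (4, 2, 1).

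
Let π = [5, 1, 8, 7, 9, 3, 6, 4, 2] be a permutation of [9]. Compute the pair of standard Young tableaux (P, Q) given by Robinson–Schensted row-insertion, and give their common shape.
P = [1, 2, 4] / [3, 6, 9] / [5] / [7] / [8];  Q = [1, 3, 5] / [2, 4, 7] / [6] / [8] / [9];  common shape = (3, 3, 1, 1, 1)

Row-insert the values π_1, π_2, … into P one at a time, bumping the leftmost entry strictly greater than the inserted value down to the next row. The recording tableau Q records, in position (i, j), the step at which that cell was added to P.
  Insert 5 (step 1): P = [5];  Q = [1]
  Insert 1 (step 2): P = [1] / [5];  Q = [1] / [2]
  Insert 8 (step 3): P = [1, 8] / [5];  Q = [1, 3] / [2]
  Insert 7 (step 4): P = [1, 7] / [5, 8];  Q = [1, 3] / [2, 4]
  Insert 9 (step 5): P = [1, 7, 9] / [5, 8];  Q = [1, 3, 5] / [2, 4]
  Insert 3 (step 6): P = [1, 3, 9] / [5, 7] / [8];  Q = [1, 3, 5] / [2, 4] / [6]
  Insert 6 (step 7): P = [1, 3, 6] / [5, 7, 9] / [8];  Q = [1, 3, 5] / [2, 4, 7] / [6]
  Insert 4 (step 8): P = [1, 3, 4] / [5, 6, 9] / [7] / [8];  Q = [1, 3, 5] / [2, 4, 7] / [6] / [8]
  Insert 2 (step 9): P = [1, 2, 4] / [3, 6, 9] / [5] / [7] / [8];  Q = [1, 3, 5] / [2, 4, 7] / [6] / [8] / [9]
Final shape: (3, 3, 1, 1, 1).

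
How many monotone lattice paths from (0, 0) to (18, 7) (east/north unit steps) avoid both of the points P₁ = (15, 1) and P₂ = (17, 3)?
Number of paths = 474136

Inclusion–exclusion. Total paths: C(25, 18) = 480700. Through P₁: C(16, 15)·C(9, 3) = 1344. Through P₂: C(20, 17)·C(5, 1) = 5700. Since P₁ is strictly southwest of P₂, a monotone path through both must visit P₁ then P₂; paths through both = C(16, 15)·C(4, 2)·C(5, 1) = 480. Avoid both = 480700 − 1344 − 5700 + 480 = 474136.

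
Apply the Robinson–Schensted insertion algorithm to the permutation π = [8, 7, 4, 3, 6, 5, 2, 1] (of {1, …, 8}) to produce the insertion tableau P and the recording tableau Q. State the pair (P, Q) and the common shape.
P = [1, 5] / [2, 6] / [3] / [4] / [7] / [8];  Q = [1, 5] / [2, 6] / [3] / [4] / [7] / [8];  common shape = (2, 2, 1, 1, 1, 1)

Row-insert the values π_1, π_2, … into P one at a time, bumping the leftmost entry strictly greater than the inserted value down to the next row. The recording tableau Q records, in position (i, j), the step at which that cell was added to P.
  Insert 8 (step 1): P = [8];  Q = [1]
  Insert 7 (step 2): P = [7] / [8];  Q = [1] / [2]
  Insert 4 (step 3): P = [4] / [7] / [8];  Q = [1] / [2] / [3]
  Insert 3 (step 4): P = [3] / [4] / [7] / [8];  Q = [1] / [2] / [3] / [4]
  Insert 6 (step 5): P = [3, 6] / [4] / [7] / [8];  Q = [1, 5] / [2] / [3] / [4]
  Insert 5 (step 6): P = [3, 5] / [4, 6] / [7] / [8];  Q = [1, 5] / [2, 6] / [3] / [4]
  Insert 2 (step 7): P = [2, 5] / [3, 6] / [4] / [7] / [8];  Q = [1, 5] / [2, 6] / [3] / [4] / [7]
  Insert 1 (step 8): P = [1, 5] / [2, 6] / [3] / [4] / [7] / [8];  Q = [1, 5] / [2, 6] / [3] / [4] / [7] / [8]
Final shape: (2, 2, 1, 1, 1, 1).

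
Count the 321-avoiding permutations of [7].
C_7 = 429

These 321-avoiding permutations are counted by the Catalan number C_n = (1/(n + 1)) · C(2n, n). For n = 7: C_7 = (1/8) · C(14, 7) = 3432/8 = 429.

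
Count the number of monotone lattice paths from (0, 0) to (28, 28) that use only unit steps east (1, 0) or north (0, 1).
Number of paths = 7648690600760440

A monotone lattice path from (0, 0) to (28, 28) consists of 28 east steps and 28 north steps in some order, so it is determined by which 28 of the 56 steps are east. The count is C(56, 28) = 7648690600760440.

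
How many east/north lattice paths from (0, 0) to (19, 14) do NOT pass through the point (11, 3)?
Number of paths = 791297352

Total paths from (0, 0) to (19, 14): C(33, 19) = 818809200. Paths through (11, 3): (paths (0, 0) → (11, 3)) × (paths (11, 3) → (19, 14)) = C(14, 11) · C(19, 8) = 364 · 75582 = 27511848. Avoidance count = 818809200 − 27511848 = 791297352.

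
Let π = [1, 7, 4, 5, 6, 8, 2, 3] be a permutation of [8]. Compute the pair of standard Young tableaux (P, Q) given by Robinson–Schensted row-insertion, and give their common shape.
P = [1, 2, 3, 6, 8] / [4, 5] / [7];  Q = [1, 2, 4, 5, 6] / [3, 8] / [7];  common shape = (5, 2, 1)

Row-insert the values π_1, π_2, … into P one at a time, bumping the leftmost entry strictly greater than the inserted value down to the next row. The recording tableau Q records, in position (i, j), the step at which that cell was added to P.
  Insert 1 (step 1): P = [1];  Q = [1]
  Insert 7 (step 2): P = [1, 7];  Q = [1, 2]
  Insert 4 (step 3): P = [1, 4] / [7];  Q = [1, 2] / [3]
  Insert 5 (step 4): P = [1, 4, 5] / [7];  Q = [1, 2, 4] / [3]
  Insert 6 (step 5): P = [1, 4, 5, 6] / [7];  Q = [1, 2, 4, 5] / [3]
  Insert 8 (step 6): P = [1, 4, 5, 6, 8] / [7];  Q = [1, 2, 4, 5, 6] / [3]
  Insert 2 (step 7): P = [1, 2, 5, 6, 8] / [4] / [7];  Q = [1, 2, 4, 5, 6] / [3] / [7]
  Insert 3 (step 8): P = [1, 2, 3, 6, 8] / [4, 5] / [7];  Q = [1, 2, 4, 5, 6] / [3, 8] / [7]
Final shape: (5, 2, 1).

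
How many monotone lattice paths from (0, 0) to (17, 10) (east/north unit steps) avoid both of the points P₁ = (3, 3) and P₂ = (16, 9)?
Number of paths = 3110015

Inclusion–exclusion. Total paths: C(27, 17) = 8436285. Through P₁: C(6, 3)·C(21, 14) = 2325600. Through P₂: C(25, 16)·C(2, 1) = 4085950. Since P₁ is strictly southwest of P₂, a monotone path through both must visit P₁ then P₂; paths through both = C(6, 3)·C(19, 13)·C(2, 1) = 1085280. Avoid both = 8436285 − 2325600 − 4085950 + 1085280 = 3110015.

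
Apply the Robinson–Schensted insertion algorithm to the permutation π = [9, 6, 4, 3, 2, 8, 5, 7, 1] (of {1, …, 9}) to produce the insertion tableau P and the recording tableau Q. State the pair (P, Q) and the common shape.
P = [1, 5, 7] / [2, 8] / [3] / [4] / [6] / [9];  Q = [1, 6, 8] / [2, 7] / [3] / [4] / [5] / [9];  common shape = (3, 2, 1, 1, 1, 1)

Row-insert the values π_1, π_2, … into P one at a time, bumping the leftmost entry strictly greater than the inserted value down to the next row. The recording tableau Q records, in position (i, j), the step at which that cell was added to P.
  Insert 9 (step 1): P = [9];  Q = [1]
  Insert 6 (step 2): P = [6] / [9];  Q = [1] / [2]
  Insert 4 (step 3): P = [4] / [6] / [9];  Q = [1] / [2] / [3]
  Insert 3 (step 4): P = [3] / [4] / [6] / [9];  Q = [1] / [2] / [3] / [4]
  Insert 2 (step 5): P = [2] / [3] / [4] / [6] / [9];  Q = [1] / [2] / [3] / [4] / [5]
  Insert 8 (step 6): P = [2, 8] / [3] / [4] / [6] / [9];  Q = [1, 6] / [2] / [3] / [4] / [5]
  Insert 5 (step 7): P = [2, 5] / [3, 8] / [4] / [6] / [9];  Q = [1, 6] / [2, 7] / [3] / [4] / [5]
  Insert 7 (step 8): P = [2, 5, 7] / [3, 8] / [4] / [6] / [9];  Q = [1, 6, 8] / [2, 7] / [3] / [4] / [5]
  Insert 1 (step 9): P = [1, 5, 7] / [2, 8] / [3] / [4] / [6] / [9];  Q = [1, 6, 8] / [2, 7] / [3] / [4] / [5] / [9]
Final shape: (3, 2, 1, 1, 1, 1).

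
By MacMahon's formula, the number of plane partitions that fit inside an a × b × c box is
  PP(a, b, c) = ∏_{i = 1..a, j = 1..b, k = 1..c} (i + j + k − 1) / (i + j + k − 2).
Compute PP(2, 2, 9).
PP(2, 2, 9) = 1210

Evaluate the triple product over i = 1..2, j = 1..2, k = 1..9. The factors are (2/1) · (3/2) · (4/3) · (5/4) · (6/5) · (7/6) · (8/7) · (9/8) · … (36 factors total). The numerators and denominators telescope so the product is an integer; carrying out the multiplication exactly gives PP(2, 2, 9) = 1210.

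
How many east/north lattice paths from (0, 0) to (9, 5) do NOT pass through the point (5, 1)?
Number of paths = 1582

Total paths from (0, 0) to (9, 5): C(14, 9) = 2002. Paths through (5, 1): (paths (0, 0) → (5, 1)) × (paths (5, 1) → (9, 5)) = C(6, 5) · C(8, 4) = 6 · 70 = 420. Avoidance count = 2002 − 420 = 1582.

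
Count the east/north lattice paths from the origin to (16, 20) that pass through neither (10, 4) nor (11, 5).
Number of paths = 7196502033

Inclusion–exclusion. Total paths: C(36, 16) = 7307872110. Through P₁: C(14, 10)·C(22, 6) = 74687613. Through P₂: C(16, 11)·C(20, 5) = 67721472. Since P₁ is strictly southwest of P₂, a monotone path through both must visit P₁ then P₂; paths through both = C(14, 10)·C(2, 1)·C(20, 5) = 31039008. Avoid both = 7307872110 − 74687613 − 67721472 + 31039008 = 7196502033.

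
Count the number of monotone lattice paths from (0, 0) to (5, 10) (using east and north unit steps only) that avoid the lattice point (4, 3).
Number of paths = 2723

Total paths from (0, 0) to (5, 10): C(15, 5) = 3003. Paths through (4, 3): (paths (0, 0) → (4, 3)) × (paths (4, 3) → (5, 10)) = C(7, 4) · C(8, 1) = 35 · 8 = 280. Avoidance count = 3003 − 280 = 2723.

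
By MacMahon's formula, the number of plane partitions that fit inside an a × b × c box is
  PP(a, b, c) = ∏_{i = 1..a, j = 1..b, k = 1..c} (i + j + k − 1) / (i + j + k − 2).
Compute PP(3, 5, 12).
PP(3, 5, 12) = 4892876352

Evaluate the triple product over i = 1..3, j = 1..5, k = 1..12. The factors are (2/1) · (3/2) · (4/3) · (5/4) · (6/5) · (7/6) · (8/7) · (9/8) · … (180 factors total). The numerators and denominators telescope so the product is an integer; carrying out the multiplication exactly gives PP(3, 5, 12) = 4892876352.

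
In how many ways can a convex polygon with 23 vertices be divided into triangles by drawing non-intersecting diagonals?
C_21 = 24466267020

These polygon triangulations are counted by the Catalan number C_n = (1/(n + 1)) · C(2n, n). For n = 21: C_21 = (1/22) · C(42, 21) = 538257874440/22 = 24466267020.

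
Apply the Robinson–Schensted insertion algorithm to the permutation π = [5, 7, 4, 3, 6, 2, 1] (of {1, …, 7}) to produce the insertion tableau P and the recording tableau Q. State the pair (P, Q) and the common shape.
P = [1, 6] / [2, 7] / [3] / [4] / [5];  Q = [1, 2] / [3, 5] / [4] / [6] / [7];  common shape = (2, 2, 1, 1, 1)

Row-insert the values π_1, π_2, … into P one at a time, bumping the leftmost entry strictly greater than the inserted value down to the next row. The recording tableau Q records, in position (i, j), the step at which that cell was added to P.
  Insert 5 (step 1): P = [5];  Q = [1]
  Insert 7 (step 2): P = [5, 7];  Q = [1, 2]
  Insert 4 (step 3): P = [4, 7] / [5];  Q = [1, 2] / [3]
  Insert 3 (step 4): P = [3, 7] / [4] / [5];  Q = [1, 2] / [3] / [4]
  Insert 6 (step 5): P = [3, 6] / [4, 7] / [5];  Q = [1, 2] / [3, 5] / [4]
  Insert 2 (step 6): P = [2, 6] / [3, 7] / [4] / [5];  Q = [1, 2] / [3, 5] / [4] / [6]
  Insert 1 (step 7): P = [1, 6] / [2, 7] / [3] / [4] / [5];  Q = [1, 2] / [3, 5] / [4] / [6] / [7]
Final shape: (2, 2, 1, 1, 1).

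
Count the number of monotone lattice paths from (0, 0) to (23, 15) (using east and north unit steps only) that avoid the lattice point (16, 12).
Number of paths = 11820675960

Total paths from (0, 0) to (23, 15): C(38, 23) = 15471286560. Paths through (16, 12): (paths (0, 0) → (16, 12)) × (paths (16, 12) → (23, 15)) = C(28, 16) · C(10, 7) = 30421755 · 120 = 3650610600. Avoidance count = 15471286560 − 3650610600 = 11820675960.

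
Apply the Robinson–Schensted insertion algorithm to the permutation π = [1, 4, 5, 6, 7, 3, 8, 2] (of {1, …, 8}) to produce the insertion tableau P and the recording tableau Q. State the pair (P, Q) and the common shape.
P = [1, 2, 5, 6, 7, 8] / [3] / [4];  Q = [1, 2, 3, 4, 5, 7] / [6] / [8];  common shape = (6, 1, 1)

Row-insert the values π_1, π_2, … into P one at a time, bumping the leftmost entry strictly greater than the inserted value down to the next row. The recording tableau Q records, in position (i, j), the step at which that cell was added to P.
  Insert 1 (step 1): P = [1];  Q = [1]
  Insert 4 (step 2): P = [1, 4];  Q = [1, 2]
  Insert 5 (step 3): P = [1, 4, 5];  Q = [1, 2, 3]
  Insert 6 (step 4): P = [1, 4, 5, 6];  Q = [1, 2, 3, 4]
  Insert 7 (step 5): P = [1, 4, 5, 6, 7];  Q = [1, 2, 3, 4, 5]
  Insert 3 (step 6): P = [1, 3, 5, 6, 7] / [4];  Q = [1, 2, 3, 4, 5] / [6]
  Insert 8 (step 7): P = [1, 3, 5, 6, 7, 8] / [4];  Q = [1, 2, 3, 4, 5, 7] / [6]
  Insert 2 (step 8): P = [1, 2, 5, 6, 7, 8] / [3] / [4];  Q = [1, 2, 3, 4, 5, 7] / [6] / [8]
Final shape: (6, 1, 1).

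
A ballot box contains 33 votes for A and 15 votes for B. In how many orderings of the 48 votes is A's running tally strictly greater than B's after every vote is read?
Strict-lead orderings = 409972529754

Total orderings of the 48 votes with 33 for A: C(48, 33) = 1093260079344. By the Bertrand ballot formula (Cycle Lemma / reflection principle), the number of orderings in which A is strictly ahead of B throughout is (p − q)/(p + q) · C(p + q, p) = (33 − 15)/(33 + 15) · 1093260079344 = 409972529754.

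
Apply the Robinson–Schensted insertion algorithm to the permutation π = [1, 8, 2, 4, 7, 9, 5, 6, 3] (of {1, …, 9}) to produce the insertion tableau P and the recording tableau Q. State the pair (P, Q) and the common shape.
P = [1, 2, 3, 5, 6] / [4, 9] / [7] / [8];  Q = [1, 2, 4, 5, 6] / [3, 8] / [7] / [9];  common shape = (5, 2, 1, 1)

Row-insert the values π_1, π_2, … into P one at a time, bumping the leftmost entry strictly greater than the inserted value down to the next row. The recording tableau Q records, in position (i, j), the step at which that cell was added to P.
  Insert 1 (step 1): P = [1];  Q = [1]
  Insert 8 (step 2): P = [1, 8];  Q = [1, 2]
  Insert 2 (step 3): P = [1, 2] / [8];  Q = [1, 2] / [3]
  Insert 4 (step 4): P = [1, 2, 4] / [8];  Q = [1, 2, 4] / [3]
  Insert 7 (step 5): P = [1, 2, 4, 7] / [8];  Q = [1, 2, 4, 5] / [3]
  Insert 9 (step 6): P = [1, 2, 4, 7, 9] / [8];  Q = [1, 2, 4, 5, 6] / [3]
  Insert 5 (step 7): P = [1, 2, 4, 5, 9] / [7] / [8];  Q = [1, 2, 4, 5, 6] / [3] / [7]
  Insert 6 (step 8): P = [1, 2, 4, 5, 6] / [7, 9] / [8];  Q = [1, 2, 4, 5, 6] / [3, 8] / [7]
  Insert 3 (step 9): P = [1, 2, 3, 5, 6] / [4, 9] / [7] / [8];  Q = [1, 2, 4, 5, 6] / [3, 8] / [7] / [9]
Final shape: (5, 2, 1, 1).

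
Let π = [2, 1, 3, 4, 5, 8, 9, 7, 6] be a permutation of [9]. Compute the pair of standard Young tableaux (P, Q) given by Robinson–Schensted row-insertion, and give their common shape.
P = [1, 3, 4, 5, 6, 9] / [2, 7] / [8];  Q = [1, 3, 4, 5, 6, 7] / [2, 8] / [9];  common shape = (6, 2, 1)

Row-insert the values π_1, π_2, … into P one at a time, bumping the leftmost entry strictly greater than the inserted value down to the next row. The recording tableau Q records, in position (i, j), the step at which that cell was added to P.
  Insert 2 (step 1): P = [2];  Q = [1]
  Insert 1 (step 2): P = [1] / [2];  Q = [1] / [2]
  Insert 3 (step 3): P = [1, 3] / [2];  Q = [1, 3] / [2]
  Insert 4 (step 4): P = [1, 3, 4] / [2];  Q = [1, 3, 4] / [2]
  Insert 5 (step 5): P = [1, 3, 4, 5] / [2];  Q = [1, 3, 4, 5] / [2]
  Insert 8 (step 6): P = [1, 3, 4, 5, 8] / [2];  Q = [1, 3, 4, 5, 6] / [2]
  Insert 9 (step 7): P = [1, 3, 4, 5, 8, 9] / [2];  Q = [1, 3, 4, 5, 6, 7] / [2]
  Insert 7 (step 8): P = [1, 3, 4, 5, 7, 9] / [2, 8];  Q = [1, 3, 4, 5, 6, 7] / [2, 8]
  Insert 6 (step 9): P = [1, 3, 4, 5, 6, 9] / [2, 7] / [8];  Q = [1, 3, 4, 5, 6, 7] / [2, 8] / [9]
Final shape: (6, 2, 1).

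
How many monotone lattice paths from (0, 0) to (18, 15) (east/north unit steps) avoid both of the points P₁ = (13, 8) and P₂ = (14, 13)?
Number of paths = 593433840

Inclusion–exclusion. Total paths: C(33, 18) = 1037158320. Through P₁: C(21, 13)·C(12, 5) = 161164080. Through P₂: C(27, 14)·C(6, 4) = 300874500. Since P₁ is strictly southwest of P₂, a monotone path through both must visit P₁ then P₂; paths through both = C(21, 13)·C(6, 1)·C(6, 4) = 18314100. Avoid both = 1037158320 − 161164080 − 300874500 + 18314100 = 593433840.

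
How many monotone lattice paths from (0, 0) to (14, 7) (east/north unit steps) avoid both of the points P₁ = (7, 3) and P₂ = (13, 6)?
Number of paths = 42576

Inclusion–exclusion. Total paths: C(21, 14) = 116280. Through P₁: C(10, 7)·C(11, 7) = 39600. Through P₂: C(19, 13)·C(2, 1) = 54264. Since P₁ is strictly southwest of P₂, a monotone path through both must visit P₁ then P₂; paths through both = C(10, 7)·C(9, 6)·C(2, 1) = 20160. Avoid both = 116280 − 39600 − 54264 + 20160 = 42576.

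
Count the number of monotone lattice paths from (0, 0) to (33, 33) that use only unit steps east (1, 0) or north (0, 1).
Number of paths = 7219428434016265740

A monotone lattice path from (0, 0) to (33, 33) consists of 33 east steps and 33 north steps in some order, so it is determined by which 33 of the 66 steps are east. The count is C(66, 33) = 7219428434016265740.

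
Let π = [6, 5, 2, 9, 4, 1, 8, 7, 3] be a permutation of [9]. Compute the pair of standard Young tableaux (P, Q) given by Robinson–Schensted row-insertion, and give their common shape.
P = [1, 3, 7] / [2, 4] / [5, 8] / [6, 9];  Q = [1, 4, 7] / [2, 5] / [3, 8] / [6, 9];  common shape = (3, 2, 2, 2)

Row-insert the values π_1, π_2, … into P one at a time, bumping the leftmost entry strictly greater than the inserted value down to the next row. The recording tableau Q records, in position (i, j), the step at which that cell was added to P.
  Insert 6 (step 1): P = [6];  Q = [1]
  Insert 5 (step 2): P = [5] / [6];  Q = [1] / [2]
  Insert 2 (step 3): P = [2] / [5] / [6];  Q = [1] / [2] / [3]
  Insert 9 (step 4): P = [2, 9] / [5] / [6];  Q = [1, 4] / [2] / [3]
  Insert 4 (step 5): P = [2, 4] / [5, 9] / [6];  Q = [1, 4] / [2, 5] / [3]
  Insert 1 (step 6): P = [1, 4] / [2, 9] / [5] / [6];  Q = [1, 4] / [2, 5] / [3] / [6]
  Insert 8 (step 7): P = [1, 4, 8] / [2, 9] / [5] / [6];  Q = [1, 4, 7] / [2, 5] / [3] / [6]
  Insert 7 (step 8): P = [1, 4, 7] / [2, 8] / [5, 9] / [6];  Q = [1, 4, 7] / [2, 5] / [3, 8] / [6]
  Insert 3 (step 9): P = [1, 3, 7] / [2, 4] / [5, 8] / [6, 9];  Q = [1, 4, 7] / [2, 5] / [3, 8] / [6, 9]
Final shape: (3, 2, 2, 2).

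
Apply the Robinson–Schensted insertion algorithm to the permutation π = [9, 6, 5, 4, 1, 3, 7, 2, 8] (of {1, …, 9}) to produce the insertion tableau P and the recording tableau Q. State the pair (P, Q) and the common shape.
P = [1, 2, 7, 8] / [3] / [4] / [5] / [6] / [9];  Q = [1, 6, 7, 9] / [2] / [3] / [4] / [5] / [8];  common shape = (4, 1, 1, 1, 1, 1)

Row-insert the values π_1, π_2, … into P one at a time, bumping the leftmost entry strictly greater than the inserted value down to the next row. The recording tableau Q records, in position (i, j), the step at which that cell was added to P.
  Insert 9 (step 1): P = [9];  Q = [1]
  Insert 6 (step 2): P = [6] / [9];  Q = [1] / [2]
  Insert 5 (step 3): P = [5] / [6] / [9];  Q = [1] / [2] / [3]
  Insert 4 (step 4): P = [4] / [5] / [6] / [9];  Q = [1] / [2] / [3] / [4]
  Insert 1 (step 5): P = [1] / [4] / [5] / [6] / [9];  Q = [1] / [2] / [3] / [4] / [5]
  Insert 3 (step 6): P = [1, 3] / [4] / [5] / [6] / [9];  Q = [1, 6] / [2] / [3] / [4] / [5]
  Insert 7 (step 7): P = [1, 3, 7] / [4] / [5] / [6] / [9];  Q = [1, 6, 7] / [2] / [3] / [4] / [5]
  Insert 2 (step 8): P = [1, 2, 7] / [3] / [4] / [5] / [6] / [9];  Q = [1, 6, 7] / [2] / [3] / [4] / [5] / [8]
  Insert 8 (step 9): P = [1, 2, 7, 8] / [3] / [4] / [5] / [6] / [9];  Q = [1, 6, 7, 9] / [2] / [3] / [4] / [5] / [8]
Final shape: (4, 1, 1, 1, 1, 1).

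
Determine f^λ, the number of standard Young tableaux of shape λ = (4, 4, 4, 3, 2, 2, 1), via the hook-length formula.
# SYT of shape (4, 4, 4, 3, 2, 2, 1) = 48498450

Hook-length formula: f^λ = n! / Π hook(c), product over all cells c of the Young diagram. For λ = (4, 4, 4, 3, 2, 2, 1), n = 20 boxes. Hook lengths by row (left-to-right, top-to-bottom): [10, 8, 5, 3]; [9, 7, 4, 2]; [8, 6, 3, 1]; [6, 4, 1]; [4, 2]; [3, 1]; [1]. Product of hooks = 50164531200. So f^λ = 20! / 50164531200 = 2432902008176640000 / 50164531200 = 48498450.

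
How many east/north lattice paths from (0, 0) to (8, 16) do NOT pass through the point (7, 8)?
Number of paths = 677556

Total paths from (0, 0) to (8, 16): C(24, 8) = 735471. Paths through (7, 8): (paths (0, 0) → (7, 8)) × (paths (7, 8) → (8, 16)) = C(15, 7) · C(9, 1) = 6435 · 9 = 57915. Avoidance count = 735471 − 57915 = 677556.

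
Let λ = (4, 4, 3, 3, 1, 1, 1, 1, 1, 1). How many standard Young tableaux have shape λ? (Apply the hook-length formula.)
# SYT of shape (4, 4, 3, 3, 1, 1, 1, 1, 1, 1) = 16713312

Hook-length formula: f^λ = n! / Π hook(c), product over all cells c of the Young diagram. For λ = (4, 4, 3, 3, 1, 1, 1, 1, 1, 1), n = 20 boxes. Hook lengths by row (left-to-right, top-to-bottom): [13, 6, 5, 2]; [12, 5, 4, 1]; [10, 3, 2]; [9, 2, 1]; [6]; [5]; [4]; [3]; [2]; [1]. Product of hooks = 145566720000. So f^λ = 20! / 145566720000 = 2432902008176640000 / 145566720000 = 16713312.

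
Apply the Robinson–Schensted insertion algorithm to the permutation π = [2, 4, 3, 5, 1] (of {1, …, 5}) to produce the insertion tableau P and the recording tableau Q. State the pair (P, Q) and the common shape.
P = [1, 3, 5] / [2] / [4];  Q = [1, 2, 4] / [3] / [5];  common shape = (3, 1, 1)

Row-insert the values π_1, π_2, … into P one at a time, bumping the leftmost entry strictly greater than the inserted value down to the next row. The recording tableau Q records, in position (i, j), the step at which that cell was added to P.
  Insert 2 (step 1): P = [2];  Q = [1]
  Insert 4 (step 2): P = [2, 4];  Q = [1, 2]
  Insert 3 (step 3): P = [2, 3] / [4];  Q = [1, 2] / [3]
  Insert 5 (step 4): P = [2, 3, 5] / [4];  Q = [1, 2, 4] / [3]
  Insert 1 (step 5): P = [1, 3, 5] / [2] / [4];  Q = [1, 2, 4] / [3] / [5]
Final shape: (3, 1, 1).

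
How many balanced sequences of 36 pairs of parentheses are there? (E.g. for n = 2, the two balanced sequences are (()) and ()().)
C_36 = 11959798385860453492

These balanced parentheses are counted by the Catalan number C_n = (1/(n + 1)) · C(2n, n). For n = 36: C_36 = (1/37) · C(72, 36) = 442512540276836779204/37 = 11959798385860453492.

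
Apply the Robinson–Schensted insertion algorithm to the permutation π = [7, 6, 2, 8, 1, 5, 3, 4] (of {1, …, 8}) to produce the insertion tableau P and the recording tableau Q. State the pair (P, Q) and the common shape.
P = [1, 3, 4] / [2, 5] / [6, 8] / [7];  Q = [1, 4, 8] / [2, 6] / [3, 7] / [5];  common shape = (3, 2, 2, 1)

Row-insert the values π_1, π_2, … into P one at a time, bumping the leftmost entry strictly greater than the inserted value down to the next row. The recording tableau Q records, in position (i, j), the step at which that cell was added to P.
  Insert 7 (step 1): P = [7];  Q = [1]
  Insert 6 (step 2): P = [6] / [7];  Q = [1] / [2]
  Insert 2 (step 3): P = [2] / [6] / [7];  Q = [1] / [2] / [3]
  Insert 8 (step 4): P = [2, 8] / [6] / [7];  Q = [1, 4] / [2] / [3]
  Insert 1 (step 5): P = [1, 8] / [2] / [6] / [7];  Q = [1, 4] / [2] / [3] / [5]
  Insert 5 (step 6): P = [1, 5] / [2, 8] / [6] / [7];  Q = [1, 4] / [2, 6] / [3] / [5]
  Insert 3 (step 7): P = [1, 3] / [2, 5] / [6, 8] / [7];  Q = [1, 4] / [2, 6] / [3, 7] / [5]
  Insert 4 (step 8): P = [1, 3, 4] / [2, 5] / [6, 8] / [7];  Q = [1, 4, 8] / [2, 6] / [3, 7] / [5]
Final shape: (3, 2, 2, 1).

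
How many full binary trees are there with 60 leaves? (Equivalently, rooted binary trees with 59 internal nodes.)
C_59 = 405944995127576985730643443367112

These full binary trees are counted by the Catalan number C_n = (1/(n + 1)) · C(2n, n). For n = 59: C_59 = (1/60) · C(118, 59) = 24356699707654619143838606602026720/60 = 405944995127576985730643443367112.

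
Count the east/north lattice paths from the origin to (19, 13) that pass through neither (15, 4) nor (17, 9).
Number of paths = 298954950

Inclusion–exclusion. Total paths: C(32, 19) = 347373600. Through P₁: C(19, 15)·C(13, 4) = 2771340. Through P₂: C(26, 17)·C(6, 2) = 46868250. Since P₁ is strictly southwest of P₂, a monotone path through both must visit P₁ then P₂; paths through both = C(19, 15)·C(7, 2)·C(6, 2) = 1220940. Avoid both = 347373600 − 2771340 − 46868250 + 1220940 = 298954950.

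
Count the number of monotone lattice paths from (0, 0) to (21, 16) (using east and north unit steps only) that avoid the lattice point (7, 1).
Number of paths = 12255304590

Total paths from (0, 0) to (21, 16): C(37, 21) = 12875774670. Paths through (7, 1): (paths (0, 0) → (7, 1)) × (paths (7, 1) → (21, 16)) = C(8, 7) · C(29, 14) = 8 · 77558760 = 620470080. Avoidance count = 12875774670 − 620470080 = 12255304590.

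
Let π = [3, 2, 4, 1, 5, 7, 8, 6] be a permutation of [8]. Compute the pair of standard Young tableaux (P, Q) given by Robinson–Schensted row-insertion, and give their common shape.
P = [1, 4, 5, 6, 8] / [2, 7] / [3];  Q = [1, 3, 5, 6, 7] / [2, 8] / [4];  common shape = (5, 2, 1)

Row-insert the values π_1, π_2, … into P one at a time, bumping the leftmost entry strictly greater than the inserted value down to the next row. The recording tableau Q records, in position (i, j), the step at which that cell was added to P.
  Insert 3 (step 1): P = [3];  Q = [1]
  Insert 2 (step 2): P = [2] / [3];  Q = [1] / [2]
  Insert 4 (step 3): P = [2, 4] / [3];  Q = [1, 3] / [2]
  Insert 1 (step 4): P = [1, 4] / [2] / [3];  Q = [1, 3] / [2] / [4]
  Insert 5 (step 5): P = [1, 4, 5] / [2] / [3];  Q = [1, 3, 5] / [2] / [4]
  Insert 7 (step 6): P = [1, 4, 5, 7] / [2] / [3];  Q = [1, 3, 5, 6] / [2] / [4]
  Insert 8 (step 7): P = [1, 4, 5, 7, 8] / [2] / [3];  Q = [1, 3, 5, 6, 7] / [2] / [4]
  Insert 6 (step 8): P = [1, 4, 5, 6, 8] / [2, 7] / [3];  Q = [1, 3, 5, 6, 7] / [2, 8] / [4]
Final shape: (5, 2, 1).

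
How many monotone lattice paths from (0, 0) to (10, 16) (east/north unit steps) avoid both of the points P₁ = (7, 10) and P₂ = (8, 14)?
Number of paths = 2342923

Inclusion–exclusion. Total paths: C(26, 10) = 5311735. Through P₁: C(17, 7)·C(9, 3) = 1633632. Through P₂: C(22, 8)·C(4, 2) = 1918620. Since P₁ is strictly southwest of P₂, a monotone path through both must visit P₁ then P₂; paths through both = C(17, 7)·C(5, 1)·C(4, 2) = 583440. Avoid both = 5311735 − 1633632 − 1918620 + 583440 = 2342923.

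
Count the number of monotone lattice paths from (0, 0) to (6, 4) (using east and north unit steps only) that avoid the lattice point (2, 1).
Number of paths = 105

Total paths from (0, 0) to (6, 4): C(10, 6) = 210. Paths through (2, 1): (paths (0, 0) → (2, 1)) × (paths (2, 1) → (6, 4)) = C(3, 2) · C(7, 4) = 3 · 35 = 105. Avoidance count = 210 − 105 = 105.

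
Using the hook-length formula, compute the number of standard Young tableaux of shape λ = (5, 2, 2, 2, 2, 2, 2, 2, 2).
# SYT of shape (5, 2, 2, 2, 2, 2, 2, 2, 2) = 3730650

Hook-length formula: f^λ = n! / Π hook(c), product over all cells c of the Young diagram. For λ = (5, 2, 2, 2, 2, 2, 2, 2, 2), n = 21 boxes. Hook lengths by row (left-to-right, top-to-bottom): [13, 12, 3, 2, 1]; [9, 8]; [8, 7]; [7, 6]; [6, 5]; [5, 4]; [4, 3]; [3, 2]; [2, 1]. Product of hooks = 13694917017600. So f^λ = 21! / 13694917017600 = 51090942171709440000 / 13694917017600 = 3730650.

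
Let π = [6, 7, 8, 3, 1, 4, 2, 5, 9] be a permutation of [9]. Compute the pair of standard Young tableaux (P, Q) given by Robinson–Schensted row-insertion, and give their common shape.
P = [1, 2, 5, 9] / [3, 4, 8] / [6, 7];  Q = [1, 2, 3, 9] / [4, 6, 8] / [5, 7];  common shape = (4, 3, 2)

Row-insert the values π_1, π_2, … into P one at a time, bumping the leftmost entry strictly greater than the inserted value down to the next row. The recording tableau Q records, in position (i, j), the step at which that cell was added to P.
  Insert 6 (step 1): P = [6];  Q = [1]
  Insert 7 (step 2): P = [6, 7];  Q = [1, 2]
  Insert 8 (step 3): P = [6, 7, 8];  Q = [1, 2, 3]
  Insert 3 (step 4): P = [3, 7, 8] / [6];  Q = [1, 2, 3] / [4]
  Insert 1 (step 5): P = [1, 7, 8] / [3] / [6];  Q = [1, 2, 3] / [4] / [5]
  Insert 4 (step 6): P = [1, 4, 8] / [3, 7] / [6];  Q = [1, 2, 3] / [4, 6] / [5]
  Insert 2 (step 7): P = [1, 2, 8] / [3, 4] / [6, 7];  Q = [1, 2, 3] / [4, 6] / [5, 7]
  Insert 5 (step 8): P = [1, 2, 5] / [3, 4, 8] / [6, 7];  Q = [1, 2, 3] / [4, 6, 8] / [5, 7]
  Insert 9 (step 9): P = [1, 2, 5, 9] / [3, 4, 8] / [6, 7];  Q = [1, 2, 3, 9] / [4, 6, 8] / [5, 7]
Final shape: (4, 3, 2).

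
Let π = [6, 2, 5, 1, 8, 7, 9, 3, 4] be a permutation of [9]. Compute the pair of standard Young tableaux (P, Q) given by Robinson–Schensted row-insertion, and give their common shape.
P = [1, 3, 4, 9] / [2, 5, 7] / [6, 8];  Q = [1, 3, 5, 7] / [2, 6, 9] / [4, 8];  common shape = (4, 3, 2)

Row-insert the values π_1, π_2, … into P one at a time, bumping the leftmost entry strictly greater than the inserted value down to the next row. The recording tableau Q records, in position (i, j), the step at which that cell was added to P.
  Insert 6 (step 1): P = [6];  Q = [1]
  Insert 2 (step 2): P = [2] / [6];  Q = [1] / [2]
  Insert 5 (step 3): P = [2, 5] / [6];  Q = [1, 3] / [2]
  Insert 1 (step 4): P = [1, 5] / [2] / [6];  Q = [1, 3] / [2] / [4]
  Insert 8 (step 5): P = [1, 5, 8] / [2] / [6];  Q = [1, 3, 5] / [2] / [4]
  Insert 7 (step 6): P = [1, 5, 7] / [2, 8] / [6];  Q = [1, 3, 5] / [2, 6] / [4]
  Insert 9 (step 7): P = [1, 5, 7, 9] / [2, 8] / [6];  Q = [1, 3, 5, 7] / [2, 6] / [4]
  Insert 3 (step 8): P = [1, 3, 7, 9] / [2, 5] / [6, 8];  Q = [1, 3, 5, 7] / [2, 6] / [4, 8]
  Insert 4 (step 9): P = [1, 3, 4, 9] / [2, 5, 7] / [6, 8];  Q = [1, 3, 5, 7] / [2, 6, 9] / [4, 8]
Final shape: (4, 3, 2).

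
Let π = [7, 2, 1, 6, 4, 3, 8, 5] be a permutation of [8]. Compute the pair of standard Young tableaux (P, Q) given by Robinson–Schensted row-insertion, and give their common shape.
P = [1, 3, 5] / [2, 4, 8] / [6] / [7];  Q = [1, 4, 7] / [2, 5, 8] / [3] / [6];  common shape = (3, 3, 1, 1)

Row-insert the values π_1, π_2, … into P one at a time, bumping the leftmost entry strictly greater than the inserted value down to the next row. The recording tableau Q records, in position (i, j), the step at which that cell was added to P.
  Insert 7 (step 1): P = [7];  Q = [1]
  Insert 2 (step 2): P = [2] / [7];  Q = [1] / [2]
  Insert 1 (step 3): P = [1] / [2] / [7];  Q = [1] / [2] / [3]
  Insert 6 (step 4): P = [1, 6] / [2] / [7];  Q = [1, 4] / [2] / [3]
  Insert 4 (step 5): P = [1, 4] / [2, 6] / [7];  Q = [1, 4] / [2, 5] / [3]
  Insert 3 (step 6): P = [1, 3] / [2, 4] / [6] / [7];  Q = [1, 4] / [2, 5] / [3] / [6]
  Insert 8 (step 7): P = [1, 3, 8] / [2, 4] / [6] / [7];  Q = [1, 4, 7] / [2, 5] / [3] / [6]
  Insert 5 (step 8): P = [1, 3, 5] / [2, 4, 8] / [6] / [7];  Q = [1, 4, 7] / [2, 5, 8] / [3] / [6]
Final shape: (3, 3, 1, 1).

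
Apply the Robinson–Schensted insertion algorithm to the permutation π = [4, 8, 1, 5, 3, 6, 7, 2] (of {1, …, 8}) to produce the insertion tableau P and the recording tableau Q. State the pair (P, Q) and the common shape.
P = [1, 2, 6, 7] / [3, 5] / [4] / [8];  Q = [1, 2, 6, 7] / [3, 4] / [5] / [8];  common shape = (4, 2, 1, 1)

Row-insert the values π_1, π_2, … into P one at a time, bumping the leftmost entry strictly greater than the inserted value down to the next row. The recording tableau Q records, in position (i, j), the step at which that cell was added to P.
  Insert 4 (step 1): P = [4];  Q = [1]
  Insert 8 (step 2): P = [4, 8];  Q = [1, 2]
  Insert 1 (step 3): P = [1, 8] / [4];  Q = [1, 2] / [3]
  Insert 5 (step 4): P = [1, 5] / [4, 8];  Q = [1, 2] / [3, 4]
  Insert 3 (step 5): P = [1, 3] / [4, 5] / [8];  Q = [1, 2] / [3, 4] / [5]
  Insert 6 (step 6): P = [1, 3, 6] / [4, 5] / [8];  Q = [1, 2, 6] / [3, 4] / [5]
  Insert 7 (step 7): P = [1, 3, 6, 7] / [4, 5] / [8];  Q = [1, 2, 6, 7] / [3, 4] / [5]
  Insert 2 (step 8): P = [1, 2, 6, 7] / [3, 5] / [4] / [8];  Q = [1, 2, 6, 7] / [3, 4] / [5] / [8]
Final shape: (4, 2, 1, 1).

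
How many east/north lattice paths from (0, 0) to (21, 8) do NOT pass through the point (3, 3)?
Number of paths = 3619165

Total paths from (0, 0) to (21, 8): C(29, 21) = 4292145. Paths through (3, 3): (paths (0, 0) → (3, 3)) × (paths (3, 3) → (21, 8)) = C(6, 3) · C(23, 18) = 20 · 33649 = 672980. Avoidance count = 4292145 − 672980 = 3619165.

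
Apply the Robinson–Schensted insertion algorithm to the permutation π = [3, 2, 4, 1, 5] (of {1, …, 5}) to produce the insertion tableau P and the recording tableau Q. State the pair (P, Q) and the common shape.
P = [1, 4, 5] / [2] / [3];  Q = [1, 3, 5] / [2] / [4];  common shape = (3, 1, 1)

Row-insert the values π_1, π_2, … into P one at a time, bumping the leftmost entry strictly greater than the inserted value down to the next row. The recording tableau Q records, in position (i, j), the step at which that cell was added to P.
  Insert 3 (step 1): P = [3];  Q = [1]
  Insert 2 (step 2): P = [2] / [3];  Q = [1] / [2]
  Insert 4 (step 3): P = [2, 4] / [3];  Q = [1, 3] / [2]
  Insert 1 (step 4): P = [1, 4] / [2] / [3];  Q = [1, 3] / [2] / [4]
  Insert 5 (step 5): P = [1, 4, 5] / [2] / [3];  Q = [1, 3, 5] / [2] / [4]
Final shape: (3, 1, 1).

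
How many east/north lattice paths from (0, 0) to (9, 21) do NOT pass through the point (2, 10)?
Number of paths = 12206766

Total paths from (0, 0) to (9, 21): C(30, 9) = 14307150. Paths through (2, 10): (paths (0, 0) → (2, 10)) × (paths (2, 10) → (9, 21)) = C(12, 2) · C(18, 7) = 66 · 31824 = 2100384. Avoidance count = 14307150 − 2100384 = 12206766.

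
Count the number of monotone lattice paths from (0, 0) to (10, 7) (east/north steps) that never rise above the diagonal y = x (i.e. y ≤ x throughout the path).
Number of paths = 7072

By the reflection principle (André's argument), the number of monotone paths to (10, 7) with n ≤ m that never go above y = x is C(17, 10) − C(17, 11) = 19448 − 12376 = 7072.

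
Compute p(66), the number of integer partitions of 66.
p(66) = 2323520

Compute p(n) via the recurrence p(n, m) = p(n, m−1) + p(n−m, m), where p(n, m) counts partitions of n with all parts ≤ m and p(n) = p(n, n). The base cases are p(0, m) = 1 and p(n, 0) = 0 for n > 0. Filling the table yields p(66) = 2323520. (Euler's pentagonal recurrence is an alternative.)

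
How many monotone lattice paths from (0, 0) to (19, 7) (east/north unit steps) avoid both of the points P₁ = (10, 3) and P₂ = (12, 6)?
Number of paths = 327678

Inclusion–exclusion. Total paths: C(26, 19) = 657800. Through P₁: C(13, 10)·C(13, 9) = 204490. Through P₂: C(18, 12)·C(8, 7) = 148512. Since P₁ is strictly southwest of P₂, a monotone path through both must visit P₁ then P₂; paths through both = C(13, 10)·C(5, 2)·C(8, 7) = 22880. Avoid both = 657800 − 204490 − 148512 + 22880 = 327678.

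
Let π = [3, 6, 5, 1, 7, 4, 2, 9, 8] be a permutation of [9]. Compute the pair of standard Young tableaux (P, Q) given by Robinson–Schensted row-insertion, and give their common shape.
P = [1, 2, 7, 8] / [3, 4, 9] / [5] / [6];  Q = [1, 2, 5, 8] / [3, 6, 9] / [4] / [7];  common shape = (4, 3, 1, 1)

Row-insert the values π_1, π_2, … into P one at a time, bumping the leftmost entry strictly greater than the inserted value down to the next row. The recording tableau Q records, in position (i, j), the step at which that cell was added to P.
  Insert 3 (step 1): P = [3];  Q = [1]
  Insert 6 (step 2): P = [3, 6];  Q = [1, 2]
  Insert 5 (step 3): P = [3, 5] / [6];  Q = [1, 2] / [3]
  Insert 1 (step 4): P = [1, 5] / [3] / [6];  Q = [1, 2] / [3] / [4]
  Insert 7 (step 5): P = [1, 5, 7] / [3] / [6];  Q = [1, 2, 5] / [3] / [4]
  Insert 4 (step 6): P = [1, 4, 7] / [3, 5] / [6];  Q = [1, 2, 5] / [3, 6] / [4]
  Insert 2 (step 7): P = [1, 2, 7] / [3, 4] / [5] / [6];  Q = [1, 2, 5] / [3, 6] / [4] / [7]
  Insert 9 (step 8): P = [1, 2, 7, 9] / [3, 4] / [5] / [6];  Q = [1, 2, 5, 8] / [3, 6] / [4] / [7]
  Insert 8 (step 9): P = [1, 2, 7, 8] / [3, 4, 9] / [5] / [6];  Q = [1, 2, 5, 8] / [3, 6, 9] / [4] / [7]
Final shape: (4, 3, 1, 1).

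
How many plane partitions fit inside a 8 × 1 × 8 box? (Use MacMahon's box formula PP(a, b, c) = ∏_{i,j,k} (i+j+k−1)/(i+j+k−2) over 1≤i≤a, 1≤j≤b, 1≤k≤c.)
PP(8, 1, 8) = 12870

Evaluate the triple product over i = 1..8, j = 1..1, k = 1..8. The factors are (2/1) · (3/2) · (4/3) · (5/4) · (6/5) · (7/6) · (8/7) · (9/8) · … (64 factors total). The numerators and denominators telescope so the product is an integer; carrying out the multiplication exactly gives PP(8, 1, 8) = 12870.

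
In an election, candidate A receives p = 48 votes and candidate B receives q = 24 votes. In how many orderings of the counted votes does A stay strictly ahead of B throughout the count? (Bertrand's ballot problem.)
Strict-lead orderings = 2650087220696342700

Total orderings of the 72 votes with 48 for A: C(72, 48) = 7950261662089028100. By the Bertrand ballot formula (Cycle Lemma / reflection principle), the number of orderings in which A is strictly ahead of B throughout is (p − q)/(p + q) · C(p + q, p) = (48 − 24)/(48 + 24) · 7950261662089028100 = 2650087220696342700.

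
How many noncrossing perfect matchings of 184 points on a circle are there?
C_92 = 15487357822491889407128326963778343232013931127835600

These noncrossing handshakes are counted by the Catalan number C_n = (1/(n + 1)) · C(2n, n). For n = 92: C_92 = (1/93) · C(184, 92) = 1440324277491745714862934407631385920577295594888710800/93 = 15487357822491889407128326963778343232013931127835600.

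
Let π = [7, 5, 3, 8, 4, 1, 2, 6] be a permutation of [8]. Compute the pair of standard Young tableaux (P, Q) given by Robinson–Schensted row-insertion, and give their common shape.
P = [1, 2, 6] / [3, 4] / [5, 8] / [7];  Q = [1, 4, 8] / [2, 5] / [3, 7] / [6];  common shape = (3, 2, 2, 1)

Row-insert the values π_1, π_2, … into P one at a time, bumping the leftmost entry strictly greater than the inserted value down to the next row. The recording tableau Q records, in position (i, j), the step at which that cell was added to P.
  Insert 7 (step 1): P = [7];  Q = [1]
  Insert 5 (step 2): P = [5] / [7];  Q = [1] / [2]
  Insert 3 (step 3): P = [3] / [5] / [7];  Q = [1] / [2] / [3]
  Insert 8 (step 4): P = [3, 8] / [5] / [7];  Q = [1, 4] / [2] / [3]
  Insert 4 (step 5): P = [3, 4] / [5, 8] / [7];  Q = [1, 4] / [2, 5] / [3]
  Insert 1 (step 6): P = [1, 4] / [3, 8] / [5] / [7];  Q = [1, 4] / [2, 5] / [3] / [6]
  Insert 2 (step 7): P = [1, 2] / [3, 4] / [5, 8] / [7];  Q = [1, 4] / [2, 5] / [3, 7] / [6]
  Insert 6 (step 8): P = [1, 2, 6] / [3, 4] / [5, 8] / [7];  Q = [1, 4, 8] / [2, 5] / [3, 7] / [6]
Final shape: (3, 2, 2, 1).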